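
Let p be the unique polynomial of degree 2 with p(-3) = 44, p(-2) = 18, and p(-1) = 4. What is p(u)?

p(u) = 6u^2 + 4u + 2

Write p(u) = au^2 + bu + c. Substituting each data point gives a linear system:
  9a - 3b + c = 44
  4a - 2b + c = 18
  a - b + c = 4
Solving the system yields a = 6, b = 4, c = 2.
So p(u) = 6u^2 + 4u + 2.
Check: p(-3) = 44. ✓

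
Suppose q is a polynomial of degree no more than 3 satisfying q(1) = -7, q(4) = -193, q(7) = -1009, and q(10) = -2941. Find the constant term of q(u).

Write q(u) = au^3 + bu^2 + cu + d. Substituting each data point gives a linear system:
  a + b + c + d = -7
  64a + 16b + 4c + d = -193
  343a + 49b + 7c + d = -1009
  1000a + 100b + 10c + d = -2941
Solving the system yields a = -3, b = 1, c = -4, d = -1.
So q(u) = -3u^3 + u^2 - 4u - 1.
The constant term is -1.

-1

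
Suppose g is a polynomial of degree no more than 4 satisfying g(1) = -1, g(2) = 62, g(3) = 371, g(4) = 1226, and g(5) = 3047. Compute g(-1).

Forward differences of the values at n = 1, 2, 3, 4, 5:
  g  : -1  62  371  1226  3047
  Δ  : 63  309  855  1821
  Δ^2: 246  546  966
  Δ^3: 300  420
  Δ^4: 120
The fourth differences are constant, confirming degree 4.
Interpolating (Newton forward form) and evaluating at n = -1 gives g(-1) = 11.

11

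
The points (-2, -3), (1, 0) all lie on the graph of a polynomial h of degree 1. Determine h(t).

Using the Lagrange interpolation formula with nodes -2, 1:
  L_0(t) = (t - 1) / -3
  L_1(t) = (t + 2) / 3
Then h(t) = -3·L_0(t) + 0·L_1(t).
Expanding and collecting terms gives h(t) = t - 1.
Check: h(1) = 0. ✓

h(t) = t - 1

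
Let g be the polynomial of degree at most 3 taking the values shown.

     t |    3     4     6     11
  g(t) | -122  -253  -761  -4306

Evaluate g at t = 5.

-460

Write g(t) = at^3 + bt^2 + ct + d. Substituting each data point gives a linear system:
  27a + 9b + 3c + d = -122
  64a + 16b + 4c + d = -253
  216a + 36b + 6c + d = -761
  1331a + 121b + 11c + d = -4306
Solving the system yields a = -3, b = -2, c = -6, d = -5.
So g(t) = -3t^3 - 2t^2 - 6t - 5.
Then g(5) = -460.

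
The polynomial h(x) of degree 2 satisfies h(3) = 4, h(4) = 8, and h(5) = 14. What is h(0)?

Write h(x) = ax^2 + bx + c. Substituting each data point gives a linear system:
  9a + 3b + c = 4
  16a + 4b + c = 8
  25a + 5b + c = 14
Solving the system yields a = 1, b = -3, c = 4.
So h(x) = x^2 - 3x + 4.
Then h(0) = 4.

4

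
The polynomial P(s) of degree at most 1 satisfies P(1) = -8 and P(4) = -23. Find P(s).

Using the Lagrange interpolation formula with nodes 1, 4:
  L_0(s) = (s - 4) / -3
  L_1(s) = (s - 1) / 3
Then P(s) = -8·L_0(s) - 23·L_1(s).
Expanding and collecting terms gives P(s) = -5s - 3.
Check: P(1) = -8. ✓

P(s) = -5s - 3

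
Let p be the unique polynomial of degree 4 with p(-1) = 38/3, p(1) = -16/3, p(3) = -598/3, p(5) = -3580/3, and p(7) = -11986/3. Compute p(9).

Write p(n) = an^4 + bn^3 + cn^2 + dn + e. Substituting each data point gives a linear system:
  a - b + c - d + e = 38/3
  a + b + c + d + e = -16/3
  81a + 27b + 9c + 3d + e = -598/3
  625a + 125b + 25c + 5d + e = -3580/3
  2401a + 343b + 49c + 7d + e = -11986/3
Solving the system yields a = -1, b = -5, c = 3, d = -4, e = 5/3.
So p(n) = -n^4 - 5n^3 + 3n^2 - 4n + 5/3.
Then p(9) = -29992/3.

-29992/3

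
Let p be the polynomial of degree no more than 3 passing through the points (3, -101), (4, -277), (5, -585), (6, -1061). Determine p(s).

p(s) = -6s^3 + 6s^2 + 4s - 5

Write p(s) = as^3 + bs^2 + cs + d. Substituting each data point gives a linear system:
  27a + 9b + 3c + d = -101
  64a + 16b + 4c + d = -277
  125a + 25b + 5c + d = -585
  216a + 36b + 6c + d = -1061
Solving the system yields a = -6, b = 6, c = 4, d = -5.
So p(s) = -6s^3 + 6s^2 + 4s - 5.
Check: p(6) = -1061. ✓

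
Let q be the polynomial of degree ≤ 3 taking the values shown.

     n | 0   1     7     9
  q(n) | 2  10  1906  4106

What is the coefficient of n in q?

6

Write q(n) = an^3 + bn^2 + cn + d. Substituting each data point gives a linear system:
  d = 2
  a + b + c + d = 10
  343a + 49b + 7c + d = 1906
  729a + 81b + 9c + d = 4106
Solving the system yields a = 6, b = -4, c = 6, d = 2.
So q(n) = 6n^3 - 4n^2 + 6n + 2.
The coefficient of n is 6.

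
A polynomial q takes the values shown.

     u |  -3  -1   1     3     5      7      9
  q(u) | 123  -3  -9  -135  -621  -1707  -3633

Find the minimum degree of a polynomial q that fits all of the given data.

3

Forward differences of the values at u = -3, -1, 1, 3, 5, 7, 9:
  q  : 123  -3  -9  -135  -621  -1707  -3633
  Δ  : -126  -6  -126  -486  -1086  -1926
  Δ^2: 120  -120  -360  -600  -840
  Δ^3: -240  -240  -240  -240
  Δ^4: 0  0  0
  Δ^5: 0  0
  Δ^6: 0
The third differences are constant (-240) and nonzero, while all higher differences vanish, so the minimal degree is 3.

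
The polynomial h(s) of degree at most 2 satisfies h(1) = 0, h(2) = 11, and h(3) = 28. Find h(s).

h(s) = 3s^2 + 2s - 5

Using the Lagrange interpolation formula with nodes 1, 2, 3:
  L_0(s) = (s - 2)(s - 3) / 2
  L_1(s) = (s - 1)(s - 3) / -1
  L_2(s) = (s - 1)(s - 2) / 2
Then h(s) = 0·L_0(s) + 11·L_1(s) + 28·L_2(s).
Expanding and collecting terms gives h(s) = 3s² + 2s - 5.
Check: h(3) = 28. ✓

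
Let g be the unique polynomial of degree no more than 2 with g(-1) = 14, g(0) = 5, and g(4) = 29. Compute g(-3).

50

Using the Lagrange interpolation formula with nodes -1, 0, 4:
  L_0(u) = u(u - 4) / 5
  L_1(u) = (u + 1)(u - 4) / -4
  L_2(u) = (u + 1)u / 20
Then g(u) = 14·L_0(u) + 5·L_1(u) + 29·L_2(u).
Expanding and collecting terms gives g(u) = 3u^2 - 6u + 5.
Evaluating at u = -3: g(-3) = 50.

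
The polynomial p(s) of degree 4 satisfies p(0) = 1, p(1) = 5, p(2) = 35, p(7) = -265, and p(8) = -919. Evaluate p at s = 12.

-10115

Write p(s) = as^4 + bs^3 + cs^2 + ds + e. Substituting each data point gives a linear system:
  e = 1
  a + b + c + d + e = 5
  16a + 8b + 4c + 2d + e = 35
  2401a + 343b + 49c + 7d + e = -265
  4096a + 512b + 64c + 8d + e = -919
Solving the system yields a = -1, b = 6, c = 2, d = -3, e = 1.
So p(s) = -s^4 + 6s^3 + 2s^2 - 3s + 1.
Then p(12) = -10115.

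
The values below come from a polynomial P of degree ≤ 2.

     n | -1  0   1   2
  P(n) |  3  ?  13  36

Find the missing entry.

2

On equispaced nodes a degree-2 polynomial has vanishing third forward difference, so
  - P(-1) + 3·P(0) - 3·P(1) + P(2) = 0.
Substituting the known values and solving for P(0):
  3·P(0) = 6
  P(0) = 2.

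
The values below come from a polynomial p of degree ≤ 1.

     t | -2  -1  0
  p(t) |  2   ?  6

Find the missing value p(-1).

4

The 2 known points determine the degree-1 polynomial uniquely.
Write p(t) = at + b. Substituting each data point gives a linear system:
  -2a + b = 2
  b = 6
Solving the system yields a = 2, b = 6.
So p(t) = 2t + 6.
Then p(-1) = 4.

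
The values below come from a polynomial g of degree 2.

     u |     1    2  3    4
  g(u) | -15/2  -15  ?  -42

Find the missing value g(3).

The 3 known points determine the degree-2 polynomial uniquely.
Write g(u) = au^2 + bu + c. Substituting each data point gives a linear system:
  a + b + c = -15/2
  4a + 2b + c = -15
  16a + 4b + c = -42
Solving the system yields a = -2, b = -3/2, c = -4.
So g(u) = -2u^2 - (3/2)u - 4.
Then g(3) = -53/2.

-53/2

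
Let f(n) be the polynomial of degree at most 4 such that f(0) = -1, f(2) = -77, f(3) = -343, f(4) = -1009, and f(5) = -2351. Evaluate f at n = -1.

1

Write f(n) = an^4 + bn^3 + cn^2 + dn + e. Substituting each data point gives a linear system:
  e = -1
  16a + 8b + 4c + 2d + e = -77
  81a + 27b + 9c + 3d + e = -343
  256a + 64b + 16c + 4d + e = -1009
  625a + 125b + 25c + 5d + e = -2351
Solving the system yields a = -3, b = -4, c = 1, d = 0, e = -1.
So f(n) = -3n⁴ - 4n³ + n² - 1.
Then f(-1) = 1.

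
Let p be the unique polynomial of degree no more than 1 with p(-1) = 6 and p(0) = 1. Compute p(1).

Write p(s) = as + b. Substituting each data point gives a linear system:
  -a + b = 6
  b = 1
Solving the system yields a = -5, b = 1.
So p(s) = -5s + 1.
Then p(1) = -4.

-4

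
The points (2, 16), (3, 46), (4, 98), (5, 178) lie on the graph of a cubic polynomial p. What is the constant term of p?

-2

Write p(u) = au^3 + bu^2 + cu + d. Substituting each data point gives a linear system:
  8a + 4b + 2c + d = 16
  27a + 9b + 3c + d = 46
  64a + 16b + 4c + d = 98
  125a + 25b + 5c + d = 178
Solving the system yields a = 1, b = 2, c = 1, d = -2.
So p(u) = u³ + 2u² + u - 2.
The constant term is -2.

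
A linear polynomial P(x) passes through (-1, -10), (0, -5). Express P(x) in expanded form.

Write P(x) = ax + b. Substituting each data point gives a linear system:
  -a + b = -10
  b = -5
Solving the system yields a = 5, b = -5.
So P(x) = 5x - 5.
Check: P(-1) = -10. ✓

P(x) = 5x - 5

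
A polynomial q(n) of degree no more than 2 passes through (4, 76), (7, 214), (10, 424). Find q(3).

46

Using the Lagrange interpolation formula with nodes 4, 7, 10:
  L_0(n) = (n - 7)(n - 10) / 18
  L_1(n) = (n - 4)(n - 10) / -9
  L_2(n) = (n - 4)(n - 7) / 18
Then q(n) = 76·L_0(n) + 214·L_1(n) + 424·L_2(n).
Expanding and collecting terms gives q(n) = 4n² + 2n + 4.
Evaluating at n = 3: q(3) = 46.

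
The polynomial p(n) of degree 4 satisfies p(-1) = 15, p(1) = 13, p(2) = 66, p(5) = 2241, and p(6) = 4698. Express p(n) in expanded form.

p(n) = 4n^4 - 3n^3 + 4n^2 + 2n + 6

Write p(n) = an^4 + bn^3 + cn^2 + dn + e. Substituting each data point gives a linear system:
  a - b + c - d + e = 15
  a + b + c + d + e = 13
  16a + 8b + 4c + 2d + e = 66
  625a + 125b + 25c + 5d + e = 2241
  1296a + 216b + 36c + 6d + e = 4698
Solving the system yields a = 4, b = -3, c = 4, d = 2, e = 6.
So p(n) = 4n^4 - 3n^3 + 4n^2 + 2n + 6.
Check: p(-1) = 15. ✓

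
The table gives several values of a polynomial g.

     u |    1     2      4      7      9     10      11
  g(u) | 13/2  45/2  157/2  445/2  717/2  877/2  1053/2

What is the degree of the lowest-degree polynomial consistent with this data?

2

Divided differences on the nodes 1, 2, 4, 7, 9, 10, 11:
  order 0: 13/2  45/2  157/2  445/2  717/2  877/2  1053/2
  order 1: 16  28  48  68  80  88
  order 2: 4  4  4  4  4
  order 3: 0  0  0  0
  order 4: 0  0  0
  order 5: 0  0
  order 6: 0
The order-2 divided differences are all 4 (nonzero) and every higher order vanishes, so the data lies on a polynomial of degree exactly 2.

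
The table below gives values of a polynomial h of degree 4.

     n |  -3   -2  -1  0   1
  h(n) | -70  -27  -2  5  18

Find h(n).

h(n) = n^4 + 6n^3 + 2n^2 + 4n + 5

Using the Lagrange interpolation formula with nodes -3, -2, -1, 0, 1:
  L_0(n) = (n + 2)(n + 1)n(n - 1) / 24
  L_1(n) = (n + 3)(n + 1)n(n - 1) / -6
  L_2(n) = (n + 3)(n + 2)n(n - 1) / 4
  L_3(n) = (n + 3)(n + 2)(n + 1)(n - 1) / -6
  L_4(n) = (n + 3)(n + 2)(n + 1)n / 24
Then h(n) = -70·L_0(n) - 27·L_1(n) - 2·L_2(n) + 5·L_3(n) + 18·L_4(n).
Expanding and collecting terms gives h(n) = n^4 + 6n^3 + 2n^2 + 4n + 5.
Check: h(-3) = -70. ✓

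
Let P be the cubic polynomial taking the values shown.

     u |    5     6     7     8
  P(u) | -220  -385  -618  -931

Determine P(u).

P(u) = -2u^3 + 2u^2 - 5u + 5

Using the Lagrange interpolation formula with nodes 5, 6, 7, 8:
  L_0(u) = (u - 6)(u - 7)(u - 8) / -6
  L_1(u) = (u - 5)(u - 7)(u - 8) / 2
  L_2(u) = (u - 5)(u - 6)(u - 8) / -2
  L_3(u) = (u - 5)(u - 6)(u - 7) / 6
Then P(u) = -220·L_0(u) - 385·L_1(u) - 618·L_2(u) - 931·L_3(u).
Expanding and collecting terms gives P(u) = -2u^3 + 2u^2 - 5u + 5.
Check: P(5) = -220. ✓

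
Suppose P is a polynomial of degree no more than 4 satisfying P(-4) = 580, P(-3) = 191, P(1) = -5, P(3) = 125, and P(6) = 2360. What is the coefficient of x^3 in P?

-1

Write P(x) = ax^4 + bx^3 + cx^2 + dx + e. Substituting each data point gives a linear system:
  256a - 64b + 16c - 4d + e = 580
  81a - 27b + 9c - 3d + e = 191
  a + b + c + d + e = -5
  81a + 27b + 9c + 3d + e = 125
  1296a + 216b + 36c + 6d + e = 2360
Solving the system yields a = 2, b = -1, c = 0, d = -2, e = -4.
So P(x) = 2x^4 - x^3 - 2x - 4.
The coefficient of x^3 is -1.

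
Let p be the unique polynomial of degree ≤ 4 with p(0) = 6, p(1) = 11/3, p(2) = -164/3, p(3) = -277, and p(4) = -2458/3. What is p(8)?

-32966/3

Using the Lagrange interpolation formula with nodes 0, 1, 2, 3, 4:
  L_0(n) = (n - 1)(n - 2)(n - 3)(n - 4) / 24
  L_1(n) = n(n - 2)(n - 3)(n - 4) / -6
  L_2(n) = n(n - 1)(n - 3)(n - 4) / 4
  L_3(n) = n(n - 1)(n - 2)(n - 4) / -6
  L_4(n) = n(n - 1)(n - 2)(n - 3) / 24
Then p(n) = 6·L_0(n) + 11/3·L_1(n) - 164/3·L_2(n) - 277·L_3(n) - 2458/3·L_4(n).
Expanding and collecting terms gives p(n) = -2n⁴ - 6n³ + 4n² + (5/3)n + 6.
Evaluating at n = 8: p(8) = -32966/3.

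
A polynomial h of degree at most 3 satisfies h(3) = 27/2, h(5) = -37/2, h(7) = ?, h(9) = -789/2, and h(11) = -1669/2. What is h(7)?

-277/2

On equispaced nodes a degree-3 polynomial has vanishing fourth forward difference, so
  h(3) - 4·h(5) + 6·h(7) - 4·h(9) + h(11) = 0.
Substituting the known values and solving for h(7):
  6·h(7) = -831
  h(7) = -277/2.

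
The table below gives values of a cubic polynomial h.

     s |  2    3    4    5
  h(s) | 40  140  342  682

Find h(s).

h(s) = 6s^3 - 3s^2 + s + 2

Using the Lagrange interpolation formula with nodes 2, 3, 4, 5:
  L_0(s) = (s - 3)(s - 4)(s - 5) / -6
  L_1(s) = (s - 2)(s - 4)(s - 5) / 2
  L_2(s) = (s - 2)(s - 3)(s - 5) / -2
  L_3(s) = (s - 2)(s - 3)(s - 4) / 6
Then h(s) = 40·L_0(s) + 140·L_1(s) + 342·L_2(s) + 682·L_3(s).
Expanding and collecting terms gives h(s) = 6s³ - 3s² + s + 2.
Check: h(2) = 40. ✓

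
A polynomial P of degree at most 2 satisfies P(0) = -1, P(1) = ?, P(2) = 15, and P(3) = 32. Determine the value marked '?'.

The 3 known points determine the degree-2 polynomial uniquely.
Write P(s) = as^2 + bs + c. Substituting each data point gives a linear system:
  c = -1
  4a + 2b + c = 15
  9a + 3b + c = 32
Solving the system yields a = 3, b = 2, c = -1.
So P(s) = 3s^2 + 2s - 1.
Then P(1) = 4.

4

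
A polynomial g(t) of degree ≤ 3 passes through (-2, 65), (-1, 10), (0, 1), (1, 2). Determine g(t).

g(t) = -6t^3 + 5t^2 + 2t + 1

Using the Lagrange interpolation formula with nodes -2, -1, 0, 1:
  L_0(t) = (t + 1)t(t - 1) / -6
  L_1(t) = (t + 2)t(t - 1) / 2
  L_2(t) = (t + 2)(t + 1)(t - 1) / -2
  L_3(t) = (t + 2)(t + 1)t / 6
Then g(t) = 65·L_0(t) + 10·L_1(t) + 1·L_2(t) + 2·L_3(t).
Expanding and collecting terms gives g(t) = -6t³ + 5t² + 2t + 1.
Check: g(-1) = 10. ✓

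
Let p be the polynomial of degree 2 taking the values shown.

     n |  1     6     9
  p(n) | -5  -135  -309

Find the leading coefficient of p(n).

Write p(n) = an^2 + bn + c. Substituting each data point gives a linear system:
  a + b + c = -5
  36a + 6b + c = -135
  81a + 9b + c = -309
Solving the system yields a = -4, b = 2, c = -3.
So p(n) = -4n² + 2n - 3.
The leading coefficient is -4.

-4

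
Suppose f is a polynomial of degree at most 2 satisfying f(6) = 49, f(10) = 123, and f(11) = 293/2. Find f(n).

f(n) = n^2 + (5/2)n - 2

Using the Lagrange interpolation formula with nodes 6, 10, 11:
  L_0(n) = (n - 10)(n - 11) / 20
  L_1(n) = (n - 6)(n - 11) / -4
  L_2(n) = (n - 6)(n - 10) / 5
Then f(n) = 49·L_0(n) + 123·L_1(n) + 293/2·L_2(n).
Expanding and collecting terms gives f(n) = n^2 + (5/2)n - 2.
Check: f(10) = 123. ✓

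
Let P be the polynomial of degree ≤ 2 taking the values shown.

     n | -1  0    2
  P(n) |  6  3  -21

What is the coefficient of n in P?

-6

Write P(n) = an^2 + bn + c. Substituting each data point gives a linear system:
  a - b + c = 6
  c = 3
  4a + 2b + c = -21
Solving the system yields a = -3, b = -6, c = 3.
So P(n) = -3n^2 - 6n + 3.
The coefficient of n is -6.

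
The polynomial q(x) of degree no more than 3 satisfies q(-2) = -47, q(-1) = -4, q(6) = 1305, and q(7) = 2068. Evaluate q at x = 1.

Write q(x) = ax^3 + bx^2 + cx + d. Substituting each data point gives a linear system:
  -8a + 4b - 2c + d = -47
  -a + b - c + d = -4
  216a + 36b + 6c + d = 1305
  343a + 49b + 7c + d = 2068
Solving the system yields a = 6, b = 0, c = 1, d = 3.
So q(x) = 6x³ + x + 3.
Then q(1) = 10.

10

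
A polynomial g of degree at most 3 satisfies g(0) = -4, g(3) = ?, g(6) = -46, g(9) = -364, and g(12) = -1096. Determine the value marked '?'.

The 4 known points determine the degree-3 polynomial uniquely.
Write g(n) = an^3 + bn^2 + cn + d. Substituting each data point gives a linear system:
  d = -4
  216a + 36b + 6c + d = -46
  729a + 81b + 9c + d = -364
  1728a + 144b + 12c + d = -1096
Solving the system yields a = -1, b = 4, c = 5, d = -4.
So g(n) = -n^3 + 4n^2 + 5n - 4.
Then g(3) = 20.

20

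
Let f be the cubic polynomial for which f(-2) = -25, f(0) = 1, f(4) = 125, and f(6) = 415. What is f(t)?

Using the Lagrange interpolation formula with nodes -2, 0, 4, 6:
  L_0(t) = t(t - 4)(t - 6) / -96
  L_1(t) = (t + 2)(t - 4)(t - 6) / 48
  L_2(t) = (t + 2)t(t - 6) / -48
  L_3(t) = (t + 2)t(t - 4) / 96
Then f(t) = -25·L_0(t) + 1·L_1(t) + 125·L_2(t) + 415·L_3(t).
Expanding and collecting terms gives f(t) = 2t³ - t² + 3t + 1.
Check: f(4) = 125. ✓

f(t) = 2t^3 - t^2 + 3t + 1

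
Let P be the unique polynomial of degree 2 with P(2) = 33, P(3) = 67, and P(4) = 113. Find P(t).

Using the Lagrange interpolation formula with nodes 2, 3, 4:
  L_0(t) = (t - 3)(t - 4) / 2
  L_1(t) = (t - 2)(t - 4) / -1
  L_2(t) = (t - 2)(t - 3) / 2
Then P(t) = 33·L_0(t) + 67·L_1(t) + 113·L_2(t).
Expanding and collecting terms gives P(t) = 6t^2 + 4t + 1.
Check: P(2) = 33. ✓

P(t) = 6t^2 + 4t + 1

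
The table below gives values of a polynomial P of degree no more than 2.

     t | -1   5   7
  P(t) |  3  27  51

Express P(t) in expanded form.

Write P(t) = at^2 + bt + c. Substituting each data point gives a linear system:
  a - b + c = 3
  25a + 5b + c = 27
  49a + 7b + c = 51
Solving the system yields a = 1, b = 0, c = 2.
So P(t) = t^2 + 2.
Check: P(-1) = 3. ✓

P(t) = t^2 + 2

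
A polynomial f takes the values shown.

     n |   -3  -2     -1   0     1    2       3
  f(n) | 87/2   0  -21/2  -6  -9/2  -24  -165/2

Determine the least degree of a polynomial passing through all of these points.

3

Forward differences of the values at n = -3, -2, -1, 0, 1, 2, 3:
  f  : 87/2  0  -21/2  -6  -9/2  -24  -165/2
  Δ  : -87/2  -21/2  9/2  3/2  -39/2  -117/2
  Δ^2: 33  15  -3  -21  -39
  Δ^3: -18  -18  -18  -18
  Δ^4: 0  0  0
  Δ^5: 0  0
  Δ^6: 0
The third differences are constant (-18) and nonzero, while all higher differences vanish, so the minimal degree is 3.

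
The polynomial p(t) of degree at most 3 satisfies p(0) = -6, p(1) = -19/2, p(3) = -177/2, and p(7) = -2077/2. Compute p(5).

-767/2

Write p(t) = at^3 + bt^2 + ct + d. Substituting each data point gives a linear system:
  d = -6
  a + b + c + d = -19/2
  27a + 9b + 3c + d = -177/2
  343a + 49b + 7c + d = -2077/2
Solving the system yields a = -3, b = 0, c = -1/2, d = -6.
So p(t) = -3t^3 - (1/2)t - 6.
Then p(5) = -767/2.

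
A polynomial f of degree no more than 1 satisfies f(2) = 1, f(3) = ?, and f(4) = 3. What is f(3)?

On equispaced nodes a degree-1 polynomial has vanishing second forward difference, so
  f(2) - 2·f(3) + f(4) = 0.
Substituting the known values and solving for f(3):
  -2·f(3) = -4
  f(3) = 2.

2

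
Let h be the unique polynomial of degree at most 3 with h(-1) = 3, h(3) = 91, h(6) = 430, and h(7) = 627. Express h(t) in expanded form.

h(t) = t^3 + 5t^2 + 5t + 4

Using the Lagrange interpolation formula with nodes -1, 3, 6, 7:
  L_0(t) = (t - 3)(t - 6)(t - 7) / -224
  L_1(t) = (t + 1)(t - 6)(t - 7) / 48
  L_2(t) = (t + 1)(t - 3)(t - 7) / -21
  L_3(t) = (t + 1)(t - 3)(t - 6) / 32
Then h(t) = 3·L_0(t) + 91·L_1(t) + 430·L_2(t) + 627·L_3(t).
Expanding and collecting terms gives h(t) = t³ + 5t² + 5t + 4.
Check: h(6) = 430. ✓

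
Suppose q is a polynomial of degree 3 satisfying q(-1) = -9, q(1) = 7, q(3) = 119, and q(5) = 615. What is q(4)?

301

Write q(n) = an^3 + bn^2 + cn + d. Substituting each data point gives a linear system:
  -a + b - c + d = -9
  a + b + c + d = 7
  27a + 9b + 3c + d = 119
  125a + 25b + 5c + d = 615
Solving the system yields a = 6, b = -6, c = 2, d = 5.
So q(n) = 6n^3 - 6n^2 + 2n + 5.
Then q(4) = 301.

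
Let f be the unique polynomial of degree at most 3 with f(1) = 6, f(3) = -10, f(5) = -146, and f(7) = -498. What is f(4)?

Forward differences of the values at t = 1, 3, 5, 7:
  f  : 6  -10  -146  -498
  Δ  : -16  -136  -352
  Δ^2: -120  -216
  Δ^3: -96
The third differences are constant, confirming degree 3.
Interpolating (Newton forward form) and evaluating at t = 4 gives f(4) = -57.

-57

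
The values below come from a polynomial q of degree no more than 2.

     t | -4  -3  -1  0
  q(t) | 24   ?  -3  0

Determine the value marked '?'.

9

The 3 known points determine the degree-2 polynomial uniquely.
Write q(t) = at^2 + bt + c. Substituting each data point gives a linear system:
  16a - 4b + c = 24
  a - b + c = -3
  c = 0
Solving the system yields a = 3, b = 6, c = 0.
So q(t) = 3t^2 + 6t.
Then q(-3) = 9.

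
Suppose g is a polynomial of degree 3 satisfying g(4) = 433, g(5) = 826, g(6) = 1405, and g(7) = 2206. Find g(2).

61

Forward differences of the values at n = 4, 5, 6, 7:
  g  : 433  826  1405  2206
  Δ  : 393  579  801
  Δ^2: 186  222
  Δ^3: 36
The third differences are constant, confirming degree 3.
Interpolating (Newton forward form) and evaluating at n = 2 gives g(2) = 61.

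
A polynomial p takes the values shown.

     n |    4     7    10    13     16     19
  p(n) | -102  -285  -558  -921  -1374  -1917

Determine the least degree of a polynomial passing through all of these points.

Forward differences of the values at n = 4, 7, 10, 13, 16, 19:
  p  : -102  -285  -558  -921  -1374  -1917
  Δ  : -183  -273  -363  -453  -543
  Δ^2: -90  -90  -90  -90
  Δ^3: 0  0  0
  Δ^4: 0  0
  Δ^5: 0
The second differences are constant (-90) and nonzero, while all higher differences vanish, so the minimal degree is 2.

2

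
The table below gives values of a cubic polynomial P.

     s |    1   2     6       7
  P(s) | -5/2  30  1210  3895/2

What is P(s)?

P(s) = 6s^3 - (3/2)s^2 - 5s - 2

Write P(s) = as^3 + bs^2 + cs + d. Substituting each data point gives a linear system:
  a + b + c + d = -5/2
  8a + 4b + 2c + d = 30
  216a + 36b + 6c + d = 1210
  343a + 49b + 7c + d = 3895/2
Solving the system yields a = 6, b = -3/2, c = -5, d = -2.
So P(s) = 6s^3 - (3/2)s^2 - 5s - 2.
Check: P(2) = 30. ✓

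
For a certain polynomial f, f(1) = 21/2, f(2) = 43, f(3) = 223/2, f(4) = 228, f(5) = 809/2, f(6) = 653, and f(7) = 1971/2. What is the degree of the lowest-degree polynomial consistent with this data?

3

Forward differences of the values at x = 1, 2, 3, 4, 5, 6, 7:
  f  : 21/2  43  223/2  228  809/2  653  1971/2
  Δ  : 65/2  137/2  233/2  353/2  497/2  665/2
  Δ^2: 36  48  60  72  84
  Δ^3: 12  12  12  12
  Δ^4: 0  0  0
  Δ^5: 0  0
  Δ^6: 0
The third differences are constant (12) and nonzero, while all higher differences vanish, so the minimal degree is 3.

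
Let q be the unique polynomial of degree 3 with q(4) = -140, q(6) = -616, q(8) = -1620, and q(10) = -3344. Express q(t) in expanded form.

q(t) = -4t^3 + 6t^2 + 6t - 4

Using the Lagrange interpolation formula with nodes 4, 6, 8, 10:
  L_0(t) = (t - 6)(t - 8)(t - 10) / -48
  L_1(t) = (t - 4)(t - 8)(t - 10) / 16
  L_2(t) = (t - 4)(t - 6)(t - 10) / -16
  L_3(t) = (t - 4)(t - 6)(t - 8) / 48
Then q(t) = -140·L_0(t) - 616·L_1(t) - 1620·L_2(t) - 3344·L_3(t).
Expanding and collecting terms gives q(t) = -4t³ + 6t² + 6t - 4.
Check: q(6) = -616. ✓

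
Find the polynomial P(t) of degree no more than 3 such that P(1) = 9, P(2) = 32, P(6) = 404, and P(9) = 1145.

Write P(t) = at^3 + bt^2 + ct + d. Substituting each data point gives a linear system:
  a + b + c + d = 9
  8a + 4b + 2c + d = 32
  216a + 36b + 6c + d = 404
  729a + 81b + 9c + d = 1145
Solving the system yields a = 1, b = 5, c = 1, d = 2.
So P(t) = t³ + 5t² + t + 2.
Check: P(1) = 9. ✓

P(t) = t^3 + 5t^2 + t + 2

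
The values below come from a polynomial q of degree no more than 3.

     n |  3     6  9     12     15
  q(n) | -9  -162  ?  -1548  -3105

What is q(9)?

The 4 known points determine the degree-3 polynomial uniquely.
Write q(n) = an^3 + bn^2 + cn + d. Substituting each data point gives a linear system:
  27a + 9b + 3c + d = -9
  216a + 36b + 6c + d = -162
  1728a + 144b + 12c + d = -1548
  3375a + 225b + 15c + d = -3105
Solving the system yields a = -1, b = 1, c = 3, d = 0.
So q(n) = -n³ + n² + 3n.
Then q(9) = -621.

-621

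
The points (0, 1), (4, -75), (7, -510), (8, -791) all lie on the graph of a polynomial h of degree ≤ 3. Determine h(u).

Using the Lagrange interpolation formula with nodes 0, 4, 7, 8:
  L_0(u) = (u - 4)(u - 7)(u - 8) / -224
  L_1(u) = u(u - 7)(u - 8) / 48
  L_2(u) = u(u - 4)(u - 8) / -21
  L_3(u) = u(u - 4)(u - 7) / 32
Then h(u) = 1·L_0(u) - 75·L_1(u) - 510·L_2(u) - 791·L_3(u).
Expanding and collecting terms gives h(u) = -2u^3 + 4u^2 - 3u + 1.
Check: h(7) = -510. ✓

h(u) = -2u^3 + 4u^2 - 3u + 1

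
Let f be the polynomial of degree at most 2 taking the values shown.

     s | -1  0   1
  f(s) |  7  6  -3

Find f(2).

-20

Write f(s) = as^2 + bs + c. Substituting each data point gives a linear system:
  a - b + c = 7
  c = 6
  a + b + c = -3
Solving the system yields a = -4, b = -5, c = 6.
So f(s) = -4s^2 - 5s + 6.
Then f(2) = -20.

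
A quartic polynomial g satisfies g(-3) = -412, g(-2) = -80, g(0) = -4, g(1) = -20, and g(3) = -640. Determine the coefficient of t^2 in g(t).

-4

Write g(t) = at^4 + bt^3 + ct^2 + dt + e. Substituting each data point gives a linear system:
  81a - 27b + 9c - 3d + e = -412
  16a - 8b + 4c - 2d + e = -80
  e = -4
  a + b + c + d + e = -20
  81a + 27b + 9c + 3d + e = -640
Solving the system yields a = -6, b = -4, c = -4, d = -2, e = -4.
So g(t) = -6t^4 - 4t^3 - 4t^2 - 2t - 4.
The coefficient of t^2 is -4.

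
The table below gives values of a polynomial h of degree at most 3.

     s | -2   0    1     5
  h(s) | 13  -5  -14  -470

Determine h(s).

h(s) = -3s^3 - 3s^2 - 3s - 5

Using the Lagrange interpolation formula with nodes -2, 0, 1, 5:
  L_0(s) = s(s - 1)(s - 5) / -42
  L_1(s) = (s + 2)(s - 1)(s - 5) / 10
  L_2(s) = (s + 2)s(s - 5) / -12
  L_3(s) = (s + 2)s(s - 1) / 140
Then h(s) = 13·L_0(s) - 5·L_1(s) - 14·L_2(s) - 470·L_3(s).
Expanding and collecting terms gives h(s) = -3s³ - 3s² - 3s - 5.
Check: h(5) = -470. ✓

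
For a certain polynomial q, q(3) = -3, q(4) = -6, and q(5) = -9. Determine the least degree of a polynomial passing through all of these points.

1

Forward differences of the values at t = 3, 4, 5:
  q  : -3  -6  -9
  Δ  : -3  -3
  Δ^2: 0
The first differences are constant (-3) and nonzero, while all higher differences vanish, so the minimal degree is 1.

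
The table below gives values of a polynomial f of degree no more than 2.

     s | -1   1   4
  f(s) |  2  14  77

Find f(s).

Write f(s) = as^2 + bs + c. Substituting each data point gives a linear system:
  a - b + c = 2
  a + b + c = 14
  16a + 4b + c = 77
Solving the system yields a = 3, b = 6, c = 5.
So f(s) = 3s² + 6s + 5.
Check: f(-1) = 2. ✓

f(s) = 3s^2 + 6s + 5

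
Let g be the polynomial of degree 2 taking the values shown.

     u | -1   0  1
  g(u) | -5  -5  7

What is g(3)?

67

Write g(u) = au^2 + bu + c. Substituting each data point gives a linear system:
  a - b + c = -5
  c = -5
  a + b + c = 7
Solving the system yields a = 6, b = 6, c = -5.
So g(u) = 6u² + 6u - 5.
Then g(3) = 67.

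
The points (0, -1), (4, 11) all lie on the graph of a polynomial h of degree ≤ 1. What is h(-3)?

-10

Write h(t) = at + b. Substituting each data point gives a linear system:
  b = -1
  4a + b = 11
Solving the system yields a = 3, b = -1.
So h(t) = 3t - 1.
Then h(-3) = -10.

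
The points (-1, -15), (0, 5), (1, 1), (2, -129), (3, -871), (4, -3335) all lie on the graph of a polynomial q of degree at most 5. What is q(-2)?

Using the Lagrange interpolation formula with nodes -1, 0, 1, 2, 3, 4:
  L_0(t) = t(t - 1)(t - 2)(t - 3)(t - 4) / -120
  L_1(t) = (t + 1)(t - 1)(t - 2)(t - 3)(t - 4) / 24
  L_2(t) = (t + 1)t(t - 2)(t - 3)(t - 4) / -12
  L_3(t) = (t + 1)t(t - 1)(t - 3)(t - 4) / 12
  L_4(t) = (t + 1)t(t - 1)(t - 2)(t - 4) / -24
  L_5(t) = (t + 1)t(t - 1)(t - 2)(t - 3) / 120
Then q(t) = -15·L_0(t) + 5·L_1(t) + 1·L_2(t) - 129·L_3(t) - 871·L_4(t) - 3335·L_5(t).
Expanding and collecting terms gives q(t) = -2t⁵ - 6t⁴ + 5t³ - 6t² + 5t + 5.
Evaluating at t = -2: q(-2) = -101.

-101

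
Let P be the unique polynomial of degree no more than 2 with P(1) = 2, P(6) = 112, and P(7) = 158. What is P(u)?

Write P(u) = au^2 + bu + c. Substituting each data point gives a linear system:
  a + b + c = 2
  36a + 6b + c = 112
  49a + 7b + c = 158
Solving the system yields a = 4, b = -6, c = 4.
So P(u) = 4u^2 - 6u + 4.
Check: P(7) = 158. ✓

P(u) = 4u^2 - 6u + 4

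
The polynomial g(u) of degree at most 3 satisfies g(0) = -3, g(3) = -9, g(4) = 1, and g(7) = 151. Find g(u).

Write g(u) = au^3 + bu^2 + cu + d. Substituting each data point gives a linear system:
  d = -3
  27a + 9b + 3c + d = -9
  64a + 16b + 4c + d = 1
  343a + 49b + 7c + d = 151
Solving the system yields a = 1, b = -4, c = 1, d = -3.
So g(u) = u^3 - 4u^2 + u - 3.
Check: g(7) = 151. ✓

g(u) = u^3 - 4u^2 + u - 3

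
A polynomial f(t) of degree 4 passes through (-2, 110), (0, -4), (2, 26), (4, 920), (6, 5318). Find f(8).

Write f(t) = at^4 + bt^3 + ct^2 + dt + e. Substituting each data point gives a linear system:
  16a - 8b + 4c - 2d + e = 110
  e = -4
  16a + 8b + 4c + 2d + e = 26
  256a + 64b + 16c + 4d + e = 920
  1296a + 216b + 36c + 6d + e = 5318
Solving the system yields a = 5, b = -5, c = -2, d = -1, e = -4.
So f(t) = 5t^4 - 5t^3 - 2t^2 - t - 4.
Then f(8) = 17780.

17780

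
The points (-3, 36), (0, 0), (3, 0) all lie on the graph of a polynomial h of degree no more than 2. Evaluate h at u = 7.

Using the Lagrange interpolation formula with nodes -3, 0, 3:
  L_0(u) = u(u - 3) / 18
  L_1(u) = (u + 3)(u - 3) / -9
  L_2(u) = (u + 3)u / 18
Then h(u) = 36·L_0(u) + 0·L_1(u) + 0·L_2(u).
Expanding and collecting terms gives h(u) = 2u^2 - 6u.
Evaluating at u = 7: h(7) = 56.

56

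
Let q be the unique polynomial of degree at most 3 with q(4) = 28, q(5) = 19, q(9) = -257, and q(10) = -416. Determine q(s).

Using the Lagrange interpolation formula with nodes 4, 5, 9, 10:
  L_0(s) = (s - 5)(s - 9)(s - 10) / -30
  L_1(s) = (s - 4)(s - 9)(s - 10) / 20
  L_2(s) = (s - 4)(s - 5)(s - 10) / -20
  L_3(s) = (s - 4)(s - 5)(s - 9) / 30
Then q(s) = 28·L_0(s) + 19·L_1(s) - 257·L_2(s) - 416·L_3(s).
Expanding and collecting terms gives q(s) = -s^3 + 6s^2 - 2s + 4.
Check: q(10) = -416. ✓

q(s) = -s^3 + 6s^2 - 2s + 4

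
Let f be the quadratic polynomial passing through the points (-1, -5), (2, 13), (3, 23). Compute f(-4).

Write f(t) = at^2 + bt + c. Substituting each data point gives a linear system:
  a - b + c = -5
  4a + 2b + c = 13
  9a + 3b + c = 23
Solving the system yields a = 1, b = 5, c = -1.
So f(t) = t^2 + 5t - 1.
Then f(-4) = -5.

-5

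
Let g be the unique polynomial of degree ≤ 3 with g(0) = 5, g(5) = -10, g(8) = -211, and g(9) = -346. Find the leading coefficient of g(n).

Write g(n) = an^3 + bn^2 + cn + d. Substituting each data point gives a linear system:
  d = 5
  125a + 25b + 5c + d = -10
  512a + 64b + 8c + d = -211
  729a + 81b + 9c + d = -346
Solving the system yields a = -1, b = 5, c = -3, d = 5.
So g(n) = -n³ + 5n² - 3n + 5.
The leading coefficient is -1.

-1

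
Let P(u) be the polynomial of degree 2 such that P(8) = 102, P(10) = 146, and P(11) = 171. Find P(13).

Using the Lagrange interpolation formula with nodes 8, 10, 11:
  L_0(u) = (u - 10)(u - 11) / 6
  L_1(u) = (u - 8)(u - 11) / -2
  L_2(u) = (u - 8)(u - 10) / 3
Then P(u) = 102·L_0(u) + 146·L_1(u) + 171·L_2(u).
Expanding and collecting terms gives P(u) = u^2 + 4u + 6.
Evaluating at u = 13: P(13) = 227.

227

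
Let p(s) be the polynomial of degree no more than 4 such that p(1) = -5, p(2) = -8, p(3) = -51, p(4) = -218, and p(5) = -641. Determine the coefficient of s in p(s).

Write p(s) = as^4 + bs^3 + cs^2 + ds + e. Substituting each data point gives a linear system:
  a + b + c + d + e = -5
  16a + 8b + 4c + 2d + e = -8
  81a + 27b + 9c + 3d + e = -51
  256a + 64b + 16c + 4d + e = -218
  625a + 125b + 25c + 5d + e = -641
Solving the system yields a = -2, b = 6, c = -6, d = 3, e = -6.
So p(s) = -2s^4 + 6s^3 - 6s^2 + 3s - 6.
The coefficient of s is 3.

3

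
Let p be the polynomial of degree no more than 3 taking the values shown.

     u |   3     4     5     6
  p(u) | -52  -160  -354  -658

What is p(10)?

-3454

Write p(u) = au^3 + bu^2 + cu + d. Substituting each data point gives a linear system:
  27a + 9b + 3c + d = -52
  64a + 16b + 4c + d = -160
  125a + 25b + 5c + d = -354
  216a + 36b + 6c + d = -658
Solving the system yields a = -4, b = 5, c = 5, d = -4.
So p(u) = -4u^3 + 5u^2 + 5u - 4.
Then p(10) = -3454.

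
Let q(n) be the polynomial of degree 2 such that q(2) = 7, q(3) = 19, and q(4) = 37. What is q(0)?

1

Write q(n) = an^2 + bn + c. Substituting each data point gives a linear system:
  4a + 2b + c = 7
  9a + 3b + c = 19
  16a + 4b + c = 37
Solving the system yields a = 3, b = -3, c = 1.
So q(n) = 3n^2 - 3n + 1.
Then q(0) = 1.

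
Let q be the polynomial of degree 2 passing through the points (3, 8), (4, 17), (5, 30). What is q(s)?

Using the Lagrange interpolation formula with nodes 3, 4, 5:
  L_0(s) = (s - 4)(s - 5) / 2
  L_1(s) = (s - 3)(s - 5) / -1
  L_2(s) = (s - 3)(s - 4) / 2
Then q(s) = 8·L_0(s) + 17·L_1(s) + 30·L_2(s).
Expanding and collecting terms gives q(s) = 2s² - 5s + 5.
Check: q(5) = 30. ✓

q(s) = 2s^2 - 5s + 5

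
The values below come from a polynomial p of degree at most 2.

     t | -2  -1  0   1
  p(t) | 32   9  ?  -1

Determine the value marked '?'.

On equispaced nodes a degree-2 polynomial has vanishing third forward difference, so
  - p(-2) + 3·p(-1) - 3·p(0) + p(1) = 0.
Substituting the known values and solving for p(0):
  -3·p(0) = 6
  p(0) = -2.

-2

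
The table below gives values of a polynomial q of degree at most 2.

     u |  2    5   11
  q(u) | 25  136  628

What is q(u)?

q(u) = 5u^2 + 2u + 1

Using the Lagrange interpolation formula with nodes 2, 5, 11:
  L_0(u) = (u - 5)(u - 11) / 27
  L_1(u) = (u - 2)(u - 11) / -18
  L_2(u) = (u - 2)(u - 5) / 54
Then q(u) = 25·L_0(u) + 136·L_1(u) + 628·L_2(u).
Expanding and collecting terms gives q(u) = 5u² + 2u + 1.
Check: q(2) = 25. ✓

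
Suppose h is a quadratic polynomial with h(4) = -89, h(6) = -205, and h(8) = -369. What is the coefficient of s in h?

2

Write h(s) = as^2 + bs + c. Substituting each data point gives a linear system:
  16a + 4b + c = -89
  36a + 6b + c = -205
  64a + 8b + c = -369
Solving the system yields a = -6, b = 2, c = -1.
So h(s) = -6s^2 + 2s - 1.
The coefficient of s is 2.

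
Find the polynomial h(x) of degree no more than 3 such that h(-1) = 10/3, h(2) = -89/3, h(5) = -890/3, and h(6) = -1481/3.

h(x) = -2x^3 - x^2 - 4x - 5/3

Write h(x) = ax^3 + bx^2 + cx + d. Substituting each data point gives a linear system:
  -a + b - c + d = 10/3
  8a + 4b + 2c + d = -89/3
  125a + 25b + 5c + d = -890/3
  216a + 36b + 6c + d = -1481/3
Solving the system yields a = -2, b = -1, c = -4, d = -5/3.
So h(x) = -2x³ - x² - 4x - 5/3.
Check: h(6) = -1481/3. ✓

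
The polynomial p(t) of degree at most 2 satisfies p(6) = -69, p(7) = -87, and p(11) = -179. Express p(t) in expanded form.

Write p(t) = at^2 + bt + c. Substituting each data point gives a linear system:
  36a + 6b + c = -69
  49a + 7b + c = -87
  121a + 11b + c = -179
Solving the system yields a = -1, b = -5, c = -3.
So p(t) = -t^2 - 5t - 3.
Check: p(6) = -69. ✓

p(t) = -t^2 - 5t - 3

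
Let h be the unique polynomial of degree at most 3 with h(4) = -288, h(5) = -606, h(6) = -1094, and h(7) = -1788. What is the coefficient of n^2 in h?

Write h(n) = an^3 + bn^2 + cn + d. Substituting each data point gives a linear system:
  64a + 16b + 4c + d = -288
  125a + 25b + 5c + d = -606
  216a + 36b + 6c + d = -1094
  343a + 49b + 7c + d = -1788
Solving the system yields a = -6, b = 5, c = 3, d = 4.
So h(n) = -6n^3 + 5n^2 + 3n + 4.
The coefficient of n^2 is 5.

5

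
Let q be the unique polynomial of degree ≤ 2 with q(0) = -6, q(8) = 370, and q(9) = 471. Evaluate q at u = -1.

Using the Lagrange interpolation formula with nodes 0, 8, 9:
  L_0(u) = (u - 8)(u - 9) / 72
  L_1(u) = u(u - 9) / -8
  L_2(u) = u(u - 8) / 9
Then q(u) = -6·L_0(u) + 370·L_1(u) + 471·L_2(u).
Expanding and collecting terms gives q(u) = 6u^2 - u - 6.
Evaluating at u = -1: q(-1) = 1.

1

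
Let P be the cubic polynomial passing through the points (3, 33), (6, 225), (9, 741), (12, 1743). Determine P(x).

Using the Lagrange interpolation formula with nodes 3, 6, 9, 12:
  L_0(x) = (x - 6)(x - 9)(x - 12) / -162
  L_1(x) = (x - 3)(x - 9)(x - 12) / 54
  L_2(x) = (x - 3)(x - 6)(x - 12) / -54
  L_3(x) = (x - 3)(x - 6)(x - 9) / 162
Then P(x) = 33·L_0(x) + 225·L_1(x) + 741·L_2(x) + 1743·L_3(x).
Expanding and collecting terms gives P(x) = x³ + x + 3.
Check: P(9) = 741. ✓

P(x) = x^3 + x + 3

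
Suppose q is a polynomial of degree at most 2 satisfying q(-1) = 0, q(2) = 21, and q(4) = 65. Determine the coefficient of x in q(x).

4

Write q(x) = ax^2 + bx + c. Substituting each data point gives a linear system:
  a - b + c = 0
  4a + 2b + c = 21
  16a + 4b + c = 65
Solving the system yields a = 3, b = 4, c = 1.
So q(x) = 3x^2 + 4x + 1.
The coefficient of x is 4.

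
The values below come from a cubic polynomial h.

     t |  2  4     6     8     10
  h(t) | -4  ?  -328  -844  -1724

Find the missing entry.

-80

The 4 known points determine the degree-3 polynomial uniquely.
Write h(t) = at^3 + bt^2 + ct + d. Substituting each data point gives a linear system:
  8a + 4b + 2c + d = -4
  216a + 36b + 6c + d = -328
  512a + 64b + 8c + d = -844
  1000a + 100b + 10c + d = -1724
Solving the system yields a = -2, b = 5/2, c = 3, d = -4.
So h(t) = -2t^3 + (5/2)t^2 + 3t - 4.
Then h(4) = -80.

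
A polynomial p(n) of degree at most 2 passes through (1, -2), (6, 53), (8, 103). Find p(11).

208

Using the Lagrange interpolation formula with nodes 1, 6, 8:
  L_0(n) = (n - 6)(n - 8) / 35
  L_1(n) = (n - 1)(n - 8) / -10
  L_2(n) = (n - 1)(n - 6) / 14
Then p(n) = -2·L_0(n) + 53·L_1(n) + 103·L_2(n).
Expanding and collecting terms gives p(n) = 2n^2 - 3n - 1.
Evaluating at n = 11: p(11) = 208.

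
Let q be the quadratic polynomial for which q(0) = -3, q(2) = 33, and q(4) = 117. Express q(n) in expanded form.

q(n) = 6n^2 + 6n - 3

Using the Lagrange interpolation formula with nodes 0, 2, 4:
  L_0(n) = (n - 2)(n - 4) / 8
  L_1(n) = n(n - 4) / -4
  L_2(n) = n(n - 2) / 8
Then q(n) = -3·L_0(n) + 33·L_1(n) + 117·L_2(n).
Expanding and collecting terms gives q(n) = 6n^2 + 6n - 3.
Check: q(4) = 117. ✓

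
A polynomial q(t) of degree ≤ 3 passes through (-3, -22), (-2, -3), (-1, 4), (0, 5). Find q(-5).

-120

Write q(t) = at^3 + bt^2 + ct + d. Substituting each data point gives a linear system:
  -27a + 9b - 3c + d = -22
  -8a + 4b - 2c + d = -3
  -a + b - c + d = 4
  d = 5
Solving the system yields a = 1, b = 0, c = 0, d = 5.
So q(t) = t^3 + 5.
Then q(-5) = -120.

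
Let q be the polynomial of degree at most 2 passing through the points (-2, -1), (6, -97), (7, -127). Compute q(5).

Using the Lagrange interpolation formula with nodes -2, 6, 7:
  L_0(u) = (u - 6)(u - 7) / 72
  L_1(u) = (u + 2)(u - 7) / -8
  L_2(u) = (u + 2)(u - 6) / 9
Then q(u) = -1·L_0(u) - 97·L_1(u) - 127·L_2(u).
Expanding and collecting terms gives q(u) = -2u^2 - 4u - 1.
Evaluating at u = 5: q(5) = -71.

-71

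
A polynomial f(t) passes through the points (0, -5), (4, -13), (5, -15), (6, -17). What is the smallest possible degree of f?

1

Divided differences on the nodes 0, 4, 5, 6:
  order 0: -5  -13  -15  -17
  order 1: -2  -2  -2
  order 2: 0  0
  order 3: 0
The order-1 divided differences are all -2 (nonzero) and every higher order vanishes, so the data lies on a polynomial of degree exactly 1.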